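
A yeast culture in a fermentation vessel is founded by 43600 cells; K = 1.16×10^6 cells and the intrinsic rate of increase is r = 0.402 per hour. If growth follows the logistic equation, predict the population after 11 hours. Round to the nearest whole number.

A = (K − N₀)/N₀ = (1.16×10^6 − 43600)/43600 = 25.606.
N(t) = K/(1 + A·e^(−rt)) = 1.16×10^6/(1 + 25.606×e^(−0.402×11)).
e^(−4.422) = 0.01201; denominator = 1 + 25.606×0.01201 = 1.3075.
N = 1.16×10^6/1.3075 = 887171.

887171 cells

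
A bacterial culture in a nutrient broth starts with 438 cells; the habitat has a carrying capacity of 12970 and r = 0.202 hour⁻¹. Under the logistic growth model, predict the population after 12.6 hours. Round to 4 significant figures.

3997 cells

A = (K − N₀)/N₀ = (12970 − 438)/438 = 28.612.
N(t) = K/(1 + A·e^(−rt)) = 12970/(1 + 28.612×e^(−0.202×12.6)).
e^(−2.545) = 0.078457; denominator = 1 + 28.612×0.078457 = 3.2448.
N = 12970/3.2448 = 3997.15.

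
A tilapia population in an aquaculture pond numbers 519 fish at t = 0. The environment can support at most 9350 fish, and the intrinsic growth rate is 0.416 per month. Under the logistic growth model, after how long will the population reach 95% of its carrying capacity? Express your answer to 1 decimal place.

A = (K − N₀)/N₀ = (9350 − 519)/519 = 17.015.
Solve 9350/(1 + 17.015·e^(−0.416t)) = 8882.5: 1 + 17.015·e^(−0.416t) = 1.0526, so e^(−0.416t) = 0.00309317.
−0.416·t = ln(0.00309317) = -5.7786, so t = 5.7786/0.416 = 13.891.

13.9 months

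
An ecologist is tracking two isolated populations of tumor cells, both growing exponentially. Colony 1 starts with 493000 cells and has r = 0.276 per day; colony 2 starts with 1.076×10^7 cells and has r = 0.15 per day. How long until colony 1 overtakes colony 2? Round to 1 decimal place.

Set 493000·e^(0.276t) = 1.076×10^7·e^(0.15t).
e^((0.276 − 0.15)t) = 1.076×10^7/493000 → e^(0.126·t) = 21.826.
0.126·t = ln(21.826) = 3.0831, so t = 3.0831/0.126 = 24.469.

24.5 days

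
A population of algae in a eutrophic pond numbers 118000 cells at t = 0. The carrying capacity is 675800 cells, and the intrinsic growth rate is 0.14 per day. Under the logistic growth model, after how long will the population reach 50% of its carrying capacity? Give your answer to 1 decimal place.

11.1 days

A = (K − N₀)/N₀ = (675800 − 118000)/118000 = 4.7271.
Solve 675800/(1 + 4.7271·e^(−0.14t)) = 337900: 1 + 4.7271·e^(−0.14t) = 2, so e^(−0.14t) = 0.211545.
−0.14·t = ln(0.211545) = -1.5533, so t = 1.5533/0.14 = 11.095.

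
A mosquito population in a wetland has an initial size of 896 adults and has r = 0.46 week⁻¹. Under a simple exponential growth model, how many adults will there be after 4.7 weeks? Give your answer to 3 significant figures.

N(t) = N₀·e^(rt) = 896 × e^(0.46×4.7) = 896 × e^2.162.
e^2.162 ≈ 8.6885, so N ≈ 896 × 8.6885 = 7784.89.

7780 adults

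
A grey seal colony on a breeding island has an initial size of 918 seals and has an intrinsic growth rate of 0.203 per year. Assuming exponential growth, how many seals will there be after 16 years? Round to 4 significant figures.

N(t) = N₀·e^(rt) = 918 × e^(0.203×16) = 918 × e^3.248.
e^3.248 ≈ 25.739, so N ≈ 918 × 25.739 = 23628.2.

23630 seals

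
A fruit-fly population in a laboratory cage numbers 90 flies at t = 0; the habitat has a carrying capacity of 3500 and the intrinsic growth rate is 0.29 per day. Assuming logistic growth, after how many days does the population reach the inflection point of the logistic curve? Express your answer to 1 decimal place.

12.5 days

Logistic growth is fastest at N = K/2 = 1750.
A = (K − N₀)/N₀ = 37.889. Set K/(1 + A·e^(−rt)) = K/2 → A·e^(−rt) = 1.
e^(−0.29t) = 1/37.889 = 0.026393, so t = ln(37.889)/0.29 = 3.6347/0.29 = 12.533.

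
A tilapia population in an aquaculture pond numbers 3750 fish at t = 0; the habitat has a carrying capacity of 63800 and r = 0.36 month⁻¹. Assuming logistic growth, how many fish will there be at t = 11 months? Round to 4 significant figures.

48880 fish

A = (K − N₀)/N₀ = (63800 − 3750)/3750 = 16.013.
N(t) = K/(1 + A·e^(−rt)) = 63800/(1 + 16.013×e^(−0.36×11)).
e^(−3.96) = 0.019063; denominator = 1 + 16.013×0.019063 = 1.3053.
N = 63800/1.3053 = 48879.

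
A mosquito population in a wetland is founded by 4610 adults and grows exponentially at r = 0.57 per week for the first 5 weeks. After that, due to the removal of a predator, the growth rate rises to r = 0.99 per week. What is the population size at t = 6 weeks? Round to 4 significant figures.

214500 adults

Phase 1: N(5) = 4610·e^(0.57×5) = 4610·e^2.85 = 79696.7.
Phase 2 runs for 6 − 5 = 1 weeks at r = 0.99.
N(6) = 79696.7·e^(0.99×1) = 79696.7·e^0.99 = 214482.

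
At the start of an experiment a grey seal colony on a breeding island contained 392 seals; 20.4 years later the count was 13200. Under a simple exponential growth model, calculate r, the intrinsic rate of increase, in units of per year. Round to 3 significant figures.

0.172 per year

From N(t) = N₀·e^(rt): e^(r·20.4) = 13200/392 = 33.673.
r·20.4 = ln(33.673) = 3.5167, so r = 3.5167/20.4 = 0.17239.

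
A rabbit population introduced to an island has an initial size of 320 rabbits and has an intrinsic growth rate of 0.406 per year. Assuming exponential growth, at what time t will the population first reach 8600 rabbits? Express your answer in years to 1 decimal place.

Set N₀·e^(rt) = 8600: e^(0.406·t) = 8600/320 = 26.875.
0.406·t = ln(26.875) = 3.2912, so t = 3.2912/0.406 = 8.1064.

8.1 years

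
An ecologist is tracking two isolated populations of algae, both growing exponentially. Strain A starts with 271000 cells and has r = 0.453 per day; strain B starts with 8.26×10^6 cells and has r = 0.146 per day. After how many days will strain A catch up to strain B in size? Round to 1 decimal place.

Set 271000·e^(0.453t) = 8.26×10^6·e^(0.146t).
e^((0.453 − 0.146)t) = 8.26×10^6/271000 → e^(0.307·t) = 30.48.
0.307·t = ln(30.48) = 3.4171, so t = 3.4171/0.307 = 11.13.

11.1 days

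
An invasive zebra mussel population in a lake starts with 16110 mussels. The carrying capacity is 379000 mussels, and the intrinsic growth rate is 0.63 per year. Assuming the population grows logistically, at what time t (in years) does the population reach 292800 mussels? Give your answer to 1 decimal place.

A = (K − N₀)/N₀ = (379000 − 16110)/16110 = 22.526.
Solve 379000/(1 + 22.526·e^(−0.63t)) = 292800: 1 + 22.526·e^(−0.63t) = 1.2944, so e^(−0.63t) = 0.0130694.
−0.63·t = ln(0.0130694) = -4.3375, so t = 4.3375/0.63 = 6.8849.

6.9 years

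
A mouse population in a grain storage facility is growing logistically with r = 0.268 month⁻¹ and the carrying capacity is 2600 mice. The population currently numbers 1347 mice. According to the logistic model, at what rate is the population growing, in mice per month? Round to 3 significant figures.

174 mice per month

dN/dt = rN(1 − N/K) = 0.268 × 1347 × (1 − 1347/2600).
1 − 1347/2600 = 0.48192; dN/dt = 0.268 × 1347 × 0.48192 = 173.97.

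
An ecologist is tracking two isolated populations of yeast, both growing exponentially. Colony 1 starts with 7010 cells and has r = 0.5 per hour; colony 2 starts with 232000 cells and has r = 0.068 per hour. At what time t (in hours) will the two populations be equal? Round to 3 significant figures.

8.10 hours

Set 7010·e^(0.5t) = 232000·e^(0.068t).
e^((0.5 − 0.068)t) = 232000/7010 → e^(0.432·t) = 33.096.
0.432·t = ln(33.096) = 3.4994, so t = 3.4994/0.432 = 8.1005.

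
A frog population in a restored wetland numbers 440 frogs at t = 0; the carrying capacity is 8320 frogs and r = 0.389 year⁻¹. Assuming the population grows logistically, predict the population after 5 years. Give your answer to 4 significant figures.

2337 frogs

A = (K − N₀)/N₀ = (8320 − 440)/440 = 17.909.
N(t) = K/(1 + A·e^(−rt)) = 8320/(1 + 17.909×e^(−0.389×5)).
e^(−1.945) = 0.14299; denominator = 1 + 17.909×0.14299 = 3.5608.
N = 8320/3.5608 = 2336.57.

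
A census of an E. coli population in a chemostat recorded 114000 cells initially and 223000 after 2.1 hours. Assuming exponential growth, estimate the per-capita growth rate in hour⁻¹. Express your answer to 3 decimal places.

From N(t) = N₀·e^(rt): e^(r·2.1) = 223000/114000 = 1.9561.
r·2.1 = ln(1.9561) = 0.67097, so r = 0.67097/2.1 = 0.31951.

0.320 per hour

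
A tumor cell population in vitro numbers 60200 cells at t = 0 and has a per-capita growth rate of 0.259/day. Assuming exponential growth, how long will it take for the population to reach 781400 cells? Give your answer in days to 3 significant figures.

9.90 days

Set N₀·e^(rt) = 781400: e^(0.259·t) = 781400/60200 = 12.98.
0.259·t = ln(12.98) = 2.5634, so t = 2.5634/0.259 = 9.8974.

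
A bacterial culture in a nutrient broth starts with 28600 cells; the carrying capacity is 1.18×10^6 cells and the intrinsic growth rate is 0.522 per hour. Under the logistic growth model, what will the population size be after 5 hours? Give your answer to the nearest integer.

297949 cells

A = (K − N₀)/N₀ = (1.18×10^6 − 28600)/28600 = 40.259.
N(t) = K/(1 + A·e^(−rt)) = 1.18×10^6/(1 + 40.259×e^(−0.522×5)).
e^(−2.61) = 0.073535; denominator = 1 + 40.259×0.073535 = 3.9604.
N = 1.18×10^6/3.9604 = 297949.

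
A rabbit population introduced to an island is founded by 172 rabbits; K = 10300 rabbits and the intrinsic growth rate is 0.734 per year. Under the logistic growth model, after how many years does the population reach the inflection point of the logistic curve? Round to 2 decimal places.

Logistic growth is fastest at N = K/2 = 5150.
A = (K − N₀)/N₀ = 58.884. Set K/(1 + A·e^(−rt)) = K/2 → A·e^(−rt) = 1.
e^(−0.734t) = 1/58.884 = 0.0169826, so t = ln(58.884)/0.734 = 4.0756/0.734 = 5.5525.

5.55 years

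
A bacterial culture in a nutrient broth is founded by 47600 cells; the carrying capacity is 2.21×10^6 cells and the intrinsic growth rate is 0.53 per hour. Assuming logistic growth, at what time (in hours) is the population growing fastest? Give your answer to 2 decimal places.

7.20 hours

Logistic growth is fastest at N = K/2 = 1.105×10^6.
A = (K − N₀)/N₀ = 45.429. Set K/(1 + A·e^(−rt)) = K/2 → A·e^(−rt) = 1.
e^(−0.53t) = 1/45.429 = 0.0220126, so t = ln(45.429)/0.53 = 3.8161/0.53 = 7.2003.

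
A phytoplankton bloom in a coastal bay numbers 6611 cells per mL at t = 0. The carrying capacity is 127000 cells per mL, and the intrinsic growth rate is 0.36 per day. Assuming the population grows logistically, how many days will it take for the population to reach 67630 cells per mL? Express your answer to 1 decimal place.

A = (K − N₀)/N₀ = (127000 − 6611)/6611 = 18.21.
Solve 127000/(1 + 18.21·e^(−0.36t)) = 67630: 1 + 18.21·e^(−0.36t) = 1.8779, so e^(−0.36t) = 0.0482068.
−0.36·t = ln(0.0482068) = -3.0323, so t = 3.0323/0.36 = 8.4229.

8.4 days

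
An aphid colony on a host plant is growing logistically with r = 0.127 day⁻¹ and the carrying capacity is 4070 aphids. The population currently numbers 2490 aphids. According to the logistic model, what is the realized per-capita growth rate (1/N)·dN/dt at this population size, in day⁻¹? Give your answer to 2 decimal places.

(1/N)·dN/dt = r(1 − N/K) = 0.127 × (1 − 2490/4070).
= 0.127 × 0.38821 = 0.049302.

0.05 per day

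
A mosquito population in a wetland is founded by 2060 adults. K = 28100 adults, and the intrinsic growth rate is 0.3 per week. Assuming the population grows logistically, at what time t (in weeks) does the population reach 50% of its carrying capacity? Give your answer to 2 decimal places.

8.46 weeks

A = (K − N₀)/N₀ = (28100 − 2060)/2060 = 12.641.
Solve 28100/(1 + 12.641·e^(−0.3t)) = 14050: 1 + 12.641·e^(−0.3t) = 2, so e^(−0.3t) = 0.0791091.
−0.3·t = ln(0.0791091) = -2.5369, so t = 2.5369/0.3 = 8.4564.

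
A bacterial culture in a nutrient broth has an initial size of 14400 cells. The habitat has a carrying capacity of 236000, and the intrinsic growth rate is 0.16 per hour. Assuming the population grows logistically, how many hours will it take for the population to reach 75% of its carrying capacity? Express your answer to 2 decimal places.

A = (K − N₀)/N₀ = (236000 − 14400)/14400 = 15.389.
Solve 236000/(1 + 15.389·e^(−0.16t)) = 177000: 1 + 15.389·e^(−0.16t) = 1.3333, so e^(−0.16t) = 0.0216606.
−0.16·t = ln(0.0216606) = -3.8323, so t = 3.8323/0.16 = 23.952.

23.95 hours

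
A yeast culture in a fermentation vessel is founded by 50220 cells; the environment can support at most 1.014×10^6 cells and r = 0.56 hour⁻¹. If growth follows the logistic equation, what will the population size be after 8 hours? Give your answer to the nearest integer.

A = (K − N₀)/N₀ = (1.014×10^6 − 50220)/50220 = 19.191.
N(t) = K/(1 + A·e^(−rt)) = 1.014×10^6/(1 + 19.191×e^(−0.56×8)).
e^(−4.48) = 0.011333; denominator = 1 + 19.191×0.011333 = 1.2175.
N = 1.014×10^6/1.2175 = 832853.

832853 cells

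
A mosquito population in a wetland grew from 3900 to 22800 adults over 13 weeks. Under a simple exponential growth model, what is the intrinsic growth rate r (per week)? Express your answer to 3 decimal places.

From N(t) = N₀·e^(rt): e^(r·13) = 22800/3900 = 5.8462.
r·13 = ln(5.8462) = 1.7658, so r = 1.7658/13 = 0.13583.

0.136 per week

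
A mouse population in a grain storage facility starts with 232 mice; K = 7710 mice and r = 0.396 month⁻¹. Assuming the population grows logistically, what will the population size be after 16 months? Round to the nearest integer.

A = (K − N₀)/N₀ = (7710 − 232)/232 = 32.233.
N(t) = K/(1 + A·e^(−rt)) = 7710/(1 + 32.233×e^(−0.396×16)).
e^(−6.336) = 0.0017714; denominator = 1 + 32.233×0.0017714 = 1.0571.
N = 7710/1.0571 = 7293.56.

7294 mice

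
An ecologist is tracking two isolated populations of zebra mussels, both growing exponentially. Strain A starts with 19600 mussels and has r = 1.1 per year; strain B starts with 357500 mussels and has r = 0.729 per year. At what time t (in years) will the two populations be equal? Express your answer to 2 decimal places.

Set 19600·e^(1.1t) = 357500·e^(0.729t).
e^((1.1 − 0.729)t) = 357500/19600 → e^(0.371·t) = 18.24.
0.371·t = ln(18.24) = 2.9036, so t = 2.9036/0.371 = 7.8264.

7.83 years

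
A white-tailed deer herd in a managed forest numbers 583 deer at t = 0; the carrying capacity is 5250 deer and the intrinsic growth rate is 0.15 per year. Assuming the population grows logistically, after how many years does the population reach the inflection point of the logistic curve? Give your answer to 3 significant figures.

13.9 years

Logistic growth is fastest at N = K/2 = 2625.
A = (K − N₀)/N₀ = 8.0051. Set K/(1 + A·e^(−rt)) = K/2 → A·e^(−rt) = 1.
e^(−0.15t) = 1/8.0051 = 0.12492, so t = ln(8.0051)/0.15 = 2.0801/0.15 = 13.867.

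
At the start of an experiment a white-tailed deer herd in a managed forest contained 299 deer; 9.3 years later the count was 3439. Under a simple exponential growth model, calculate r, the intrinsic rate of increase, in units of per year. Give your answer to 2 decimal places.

From N(t) = N₀·e^(rt): e^(r·9.3) = 3439/299 = 11.502.
r·9.3 = ln(11.502) = 2.4425, so r = 2.4425/9.3 = 0.26263.

0.26 per year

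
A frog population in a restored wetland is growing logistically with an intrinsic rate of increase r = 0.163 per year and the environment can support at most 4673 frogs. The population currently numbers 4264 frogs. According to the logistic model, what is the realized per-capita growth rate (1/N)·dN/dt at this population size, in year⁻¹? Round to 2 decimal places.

0.01 per year

(1/N)·dN/dt = r(1 − N/K) = 0.163 × (1 − 4264/4673).
= 0.163 × 0.087524 = 0.014266.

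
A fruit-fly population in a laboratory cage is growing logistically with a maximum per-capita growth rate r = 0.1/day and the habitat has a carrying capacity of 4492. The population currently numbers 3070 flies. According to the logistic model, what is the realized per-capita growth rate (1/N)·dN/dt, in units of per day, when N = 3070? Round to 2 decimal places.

(1/N)·dN/dt = r(1 − N/K) = 0.1 × (1 − 3070/4492).
= 0.1 × 0.31656 = 0.031656.

0.03 per day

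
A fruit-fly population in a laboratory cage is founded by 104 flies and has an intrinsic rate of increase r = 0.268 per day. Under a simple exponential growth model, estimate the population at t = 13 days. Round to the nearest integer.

N(t) = N₀·e^(rt) = 104 × e^(0.268×13) = 104 × e^3.484.
e^3.484 ≈ 32.59, so N ≈ 104 × 32.59 = 3389.34.

3389 flies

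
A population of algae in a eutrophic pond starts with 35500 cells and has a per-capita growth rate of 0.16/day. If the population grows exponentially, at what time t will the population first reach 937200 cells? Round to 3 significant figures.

20.5 days

Set N₀·e^(rt) = 937200: e^(0.16·t) = 937200/35500 = 26.4.
0.16·t = ln(26.4) = 3.2734, so t = 3.2734/0.16 = 20.459.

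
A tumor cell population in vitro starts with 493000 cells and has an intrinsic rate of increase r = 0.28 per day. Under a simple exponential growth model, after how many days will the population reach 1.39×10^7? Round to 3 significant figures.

Set N₀·e^(rt) = 1.39×10^7: e^(0.28·t) = 1.39×10^7/493000 = 28.195.
0.28·t = ln(28.195) = 3.3391, so t = 3.3391/0.28 = 11.925.

11.9 days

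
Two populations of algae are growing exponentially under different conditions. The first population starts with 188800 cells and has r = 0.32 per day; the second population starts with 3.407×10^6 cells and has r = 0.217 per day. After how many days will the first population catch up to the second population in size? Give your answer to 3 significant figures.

28.1 days

Set 188800·e^(0.32t) = 3.407×10^6·e^(0.217t).
e^((0.32 − 0.217)t) = 3.407×10^6/188800 → e^(0.103·t) = 18.046.
0.103·t = ln(18.046) = 2.8929, so t = 2.8929/0.103 = 28.086.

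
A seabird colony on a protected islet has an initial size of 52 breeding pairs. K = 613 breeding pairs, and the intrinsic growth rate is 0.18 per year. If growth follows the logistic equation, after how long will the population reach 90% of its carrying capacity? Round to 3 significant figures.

A = (K − N₀)/N₀ = (613 − 52)/52 = 10.788.
Solve 613/(1 + 10.788·e^(−0.18t)) = 551.7: 1 + 10.788·e^(−0.18t) = 1.1111, so e^(−0.18t) = 0.0102991.
−0.18·t = ln(0.0102991) = -4.5757, so t = 4.5757/0.18 = 25.421.

25.4 years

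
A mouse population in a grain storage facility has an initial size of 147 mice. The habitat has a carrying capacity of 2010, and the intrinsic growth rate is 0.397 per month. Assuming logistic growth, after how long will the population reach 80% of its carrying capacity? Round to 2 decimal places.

9.89 months

A = (K − N₀)/N₀ = (2010 − 147)/147 = 12.673.
Solve 2010/(1 + 12.673·e^(−0.397t)) = 1608: 1 + 12.673·e^(−0.397t) = 1.25, so e^(−0.397t) = 0.0197262.
−0.397·t = ln(0.0197262) = -3.9258, so t = 3.9258/0.397 = 9.8887.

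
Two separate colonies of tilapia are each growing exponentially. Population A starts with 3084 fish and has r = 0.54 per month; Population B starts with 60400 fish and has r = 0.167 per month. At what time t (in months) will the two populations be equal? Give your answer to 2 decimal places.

7.98 months

Set 3084·e^(0.54t) = 60400·e^(0.167t).
e^((0.54 − 0.167)t) = 60400/3084 → e^(0.373·t) = 19.585.
0.373·t = ln(19.585) = 2.9748, so t = 2.9748/0.373 = 7.9752.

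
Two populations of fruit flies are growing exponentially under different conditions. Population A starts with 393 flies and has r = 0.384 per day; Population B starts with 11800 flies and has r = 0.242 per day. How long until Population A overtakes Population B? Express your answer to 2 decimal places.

23.96 days

Set 393·e^(0.384t) = 11800·e^(0.242t).
e^((0.384 − 0.242)t) = 11800/393 → e^(0.142·t) = 30.025.
0.142·t = ln(30.025) = 3.402, so t = 3.402/0.142 = 23.958.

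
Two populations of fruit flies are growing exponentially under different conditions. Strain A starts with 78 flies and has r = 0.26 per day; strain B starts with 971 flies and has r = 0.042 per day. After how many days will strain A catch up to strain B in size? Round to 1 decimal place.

11.6 days

Set 78·e^(0.26t) = 971·e^(0.042t).
e^((0.26 − 0.042)t) = 971/78 → e^(0.218·t) = 12.449.
0.218·t = ln(12.449) = 2.5216, so t = 2.5216/0.218 = 11.567.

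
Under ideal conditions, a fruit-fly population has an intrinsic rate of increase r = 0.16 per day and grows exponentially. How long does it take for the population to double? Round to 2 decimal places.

4.33 days

Doubling time t_d = ln(2)/r = 0.6931/0.16 = 4.3322.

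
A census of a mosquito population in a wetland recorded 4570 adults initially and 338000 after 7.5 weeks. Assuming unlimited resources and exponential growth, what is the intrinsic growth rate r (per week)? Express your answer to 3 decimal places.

From N(t) = N₀·e^(rt): e^(r·7.5) = 338000/4570 = 73.961.
r·7.5 = ln(73.961) = 4.3035, so r = 4.3035/7.5 = 0.5738.

0.574 per week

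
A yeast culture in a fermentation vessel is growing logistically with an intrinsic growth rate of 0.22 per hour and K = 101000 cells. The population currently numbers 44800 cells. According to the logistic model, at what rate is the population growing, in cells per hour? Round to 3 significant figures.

5480 cells per hour

dN/dt = rN(1 − N/K) = 0.22 × 44800 × (1 − 44800/101000).
1 − 44800/101000 = 0.55644; dN/dt = 0.22 × 44800 × 0.55644 = 5484.2.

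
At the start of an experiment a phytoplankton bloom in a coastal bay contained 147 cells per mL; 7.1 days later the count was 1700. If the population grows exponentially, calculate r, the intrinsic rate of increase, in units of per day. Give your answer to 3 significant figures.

From N(t) = N₀·e^(rt): e^(r·7.1) = 1700/147 = 11.565.
r·7.1 = ln(11.565) = 2.448, so r = 2.448/7.1 = 0.34478.

0.345 per day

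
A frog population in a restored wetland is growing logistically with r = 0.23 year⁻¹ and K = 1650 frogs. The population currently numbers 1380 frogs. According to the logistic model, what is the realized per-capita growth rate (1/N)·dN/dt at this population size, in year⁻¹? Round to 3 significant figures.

0.0376 per year

(1/N)·dN/dt = r(1 − N/K) = 0.23 × (1 − 1380/1650).
= 0.23 × 0.16364 = 0.037636.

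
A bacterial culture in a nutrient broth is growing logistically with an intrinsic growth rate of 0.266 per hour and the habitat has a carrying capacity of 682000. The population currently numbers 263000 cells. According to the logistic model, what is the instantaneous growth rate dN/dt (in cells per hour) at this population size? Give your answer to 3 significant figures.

dN/dt = rN(1 − N/K) = 0.266 × 263000 × (1 − 263000/682000).
1 − 263000/682000 = 0.61437; dN/dt = 0.266 × 263000 × 0.61437 = 42980.

43000 cells per hour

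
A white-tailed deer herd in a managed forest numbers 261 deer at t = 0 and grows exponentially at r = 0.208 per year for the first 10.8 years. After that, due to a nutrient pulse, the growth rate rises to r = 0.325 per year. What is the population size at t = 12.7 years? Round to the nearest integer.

4575 deer

Phase 1: N(10.8) = 261·e^(0.208×10.8) = 261·e^2.246 = 2467.4.
Phase 2 runs for 12.7 − 10.8 = 1.9 years at r = 0.325.
N(12.7) = 2467.4·e^(0.325×1.9) = 2467.4·e^0.6175 = 4575.27.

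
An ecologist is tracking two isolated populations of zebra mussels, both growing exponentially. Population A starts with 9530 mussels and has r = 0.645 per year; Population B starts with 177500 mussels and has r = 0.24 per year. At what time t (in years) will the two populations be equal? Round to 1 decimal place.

7.2 years

Set 9530·e^(0.645t) = 177500·e^(0.24t).
e^((0.645 − 0.24)t) = 177500/9530 → e^(0.405·t) = 18.625.
0.405·t = ln(18.625) = 2.9245, so t = 2.9245/0.405 = 7.2211.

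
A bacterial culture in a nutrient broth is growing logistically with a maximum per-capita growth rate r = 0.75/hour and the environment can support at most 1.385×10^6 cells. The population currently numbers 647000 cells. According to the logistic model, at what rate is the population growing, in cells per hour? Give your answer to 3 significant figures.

259000 cells per hour

dN/dt = rN(1 − N/K) = 0.75 × 647000 × (1 − 647000/1.385×10^6).
1 − 647000/1.385×10^6 = 0.53285; dN/dt = 0.75 × 647000 × 0.53285 = 2.58566×10^5.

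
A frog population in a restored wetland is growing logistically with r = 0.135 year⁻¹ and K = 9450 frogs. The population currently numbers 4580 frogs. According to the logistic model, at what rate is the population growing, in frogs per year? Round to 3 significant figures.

dN/dt = rN(1 − N/K) = 0.135 × 4580 × (1 − 4580/9450).
1 − 4580/9450 = 0.51534; dN/dt = 0.135 × 4580 × 0.51534 = 318.64.

319 frogs per year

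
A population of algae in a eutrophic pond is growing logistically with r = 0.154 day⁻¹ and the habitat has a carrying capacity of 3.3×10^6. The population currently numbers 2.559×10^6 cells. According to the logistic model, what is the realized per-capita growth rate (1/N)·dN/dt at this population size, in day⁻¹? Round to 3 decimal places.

0.035 per day

(1/N)·dN/dt = r(1 − N/K) = 0.154 × (1 − 2.559×10^6/3.3×10^6).
= 0.154 × 0.22455 = 0.03458.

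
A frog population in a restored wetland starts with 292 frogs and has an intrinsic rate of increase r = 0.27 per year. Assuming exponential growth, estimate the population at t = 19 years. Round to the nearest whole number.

49353 frogs

N(t) = N₀·e^(rt) = 292 × e^(0.27×19) = 292 × e^5.13.
e^5.13 ≈ 169.02, so N ≈ 292 × 169.02 = 49353.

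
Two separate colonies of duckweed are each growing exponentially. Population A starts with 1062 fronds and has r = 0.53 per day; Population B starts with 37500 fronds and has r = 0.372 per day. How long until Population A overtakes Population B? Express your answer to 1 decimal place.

Set 1062·e^(0.53t) = 37500·e^(0.372t).
e^((0.53 − 0.372)t) = 37500/1062 → e^(0.158·t) = 35.311.
0.158·t = ln(35.311) = 3.5642, so t = 3.5642/0.158 = 22.558.

22.6 days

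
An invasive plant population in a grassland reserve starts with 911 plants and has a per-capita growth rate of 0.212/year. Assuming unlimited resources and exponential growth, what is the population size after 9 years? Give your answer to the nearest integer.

N(t) = N₀·e^(rt) = 911 × e^(0.212×9) = 911 × e^1.908.
e^1.908 ≈ 6.7396, so N ≈ 911 × 6.7396 = 6139.77.

6140 plants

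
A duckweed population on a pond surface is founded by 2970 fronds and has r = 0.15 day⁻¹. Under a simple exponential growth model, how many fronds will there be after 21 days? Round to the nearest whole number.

69308 fronds

N(t) = N₀·e^(rt) = 2970 × e^(0.15×21) = 2970 × e^3.15.
e^3.15 ≈ 23.336, so N ≈ 2970 × 23.336 = 69308.1.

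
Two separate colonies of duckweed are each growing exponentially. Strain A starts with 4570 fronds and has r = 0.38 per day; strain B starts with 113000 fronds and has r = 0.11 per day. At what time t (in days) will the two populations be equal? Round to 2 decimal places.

Set 4570·e^(0.38t) = 113000·e^(0.11t).
e^((0.38 − 0.11)t) = 113000/4570 → e^(0.27·t) = 24.726.
0.27·t = ln(24.726) = 3.2079, so t = 3.2079/0.27 = 11.881.

11.88 days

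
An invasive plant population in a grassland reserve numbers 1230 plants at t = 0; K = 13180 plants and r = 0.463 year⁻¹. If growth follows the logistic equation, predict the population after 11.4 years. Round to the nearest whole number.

12558 plants

A = (K − N₀)/N₀ = (13180 − 1230)/1230 = 9.7154.
N(t) = K/(1 + A·e^(−rt)) = 13180/(1 + 9.7154×e^(−0.463×11.4)).
e^(−5.278) = 0.0051016; denominator = 1 + 9.7154×0.0051016 = 1.0496.
N = 13180/1.0496 = 12557.6.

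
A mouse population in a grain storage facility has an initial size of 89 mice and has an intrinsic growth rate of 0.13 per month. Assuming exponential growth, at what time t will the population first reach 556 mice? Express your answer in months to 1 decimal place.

Set N₀·e^(rt) = 556: e^(0.13·t) = 556/89 = 6.2472.
0.13·t = ln(6.2472) = 1.8321, so t = 1.8321/0.13 = 14.093.

14.1 months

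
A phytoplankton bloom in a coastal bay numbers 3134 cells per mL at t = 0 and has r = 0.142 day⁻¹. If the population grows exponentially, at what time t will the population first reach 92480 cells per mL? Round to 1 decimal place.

Set N₀·e^(rt) = 92480: e^(0.142·t) = 92480/3134 = 29.509.
0.142·t = ln(29.509) = 3.3847, so t = 3.3847/0.142 = 23.836.

23.8 days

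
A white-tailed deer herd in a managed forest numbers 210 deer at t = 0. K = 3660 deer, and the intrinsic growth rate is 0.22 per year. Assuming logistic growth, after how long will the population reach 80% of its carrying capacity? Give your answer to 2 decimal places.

19.02 years

A = (K − N₀)/N₀ = (3660 − 210)/210 = 16.429.
Solve 3660/(1 + 16.429·e^(−0.22t)) = 2928: 1 + 16.429·e^(−0.22t) = 1.25, so e^(−0.22t) = 0.0152174.
−0.22·t = ln(0.0152174) = -4.1853, so t = 4.1853/0.22 = 19.024.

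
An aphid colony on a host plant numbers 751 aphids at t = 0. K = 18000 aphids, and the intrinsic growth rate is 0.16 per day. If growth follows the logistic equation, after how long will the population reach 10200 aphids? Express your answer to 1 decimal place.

A = (K − N₀)/N₀ = (18000 − 751)/751 = 22.968.
Solve 18000/(1 + 22.968·e^(−0.16t)) = 10200: 1 + 22.968·e^(−0.16t) = 1.7647, so e^(−0.16t) = 0.0332943.
−0.16·t = ln(0.0332943) = -3.4024, so t = 3.4024/0.16 = 21.265.

21.3 days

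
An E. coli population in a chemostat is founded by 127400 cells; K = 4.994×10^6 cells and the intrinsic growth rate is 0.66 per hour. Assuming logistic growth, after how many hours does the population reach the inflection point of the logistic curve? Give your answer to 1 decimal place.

Logistic growth is fastest at N = K/2 = 2.497×10^6.
A = (K − N₀)/N₀ = 38.199. Set K/(1 + A·e^(−rt)) = K/2 → A·e^(−rt) = 1.
e^(−0.66t) = 1/38.199 = 0.0261784, so t = ln(38.199)/0.66 = 3.6428/0.66 = 5.5194.

5.5 hours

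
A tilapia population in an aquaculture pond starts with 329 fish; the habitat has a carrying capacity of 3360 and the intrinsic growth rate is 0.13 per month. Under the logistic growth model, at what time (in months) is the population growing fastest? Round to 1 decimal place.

Logistic growth is fastest at N = K/2 = 1680.
A = (K − N₀)/N₀ = 9.2128. Set K/(1 + A·e^(−rt)) = K/2 → A·e^(−rt) = 1.
e^(−0.13t) = 1/9.2128 = 0.108545, so t = ln(9.2128)/0.13 = 2.2206/0.13 = 17.081.

17.1 months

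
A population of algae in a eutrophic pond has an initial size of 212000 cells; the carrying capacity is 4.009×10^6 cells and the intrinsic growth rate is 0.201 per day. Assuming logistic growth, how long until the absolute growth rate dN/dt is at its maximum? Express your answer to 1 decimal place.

14.4 days

Logistic growth is fastest at N = K/2 = 2.0045×10^6.
A = (K − N₀)/N₀ = 17.91. Set K/(1 + A·e^(−rt)) = K/2 → A·e^(−rt) = 1.
e^(−0.201t) = 1/17.91 = 0.0558336, so t = ln(17.91)/0.201 = 2.8854/0.201 = 14.355.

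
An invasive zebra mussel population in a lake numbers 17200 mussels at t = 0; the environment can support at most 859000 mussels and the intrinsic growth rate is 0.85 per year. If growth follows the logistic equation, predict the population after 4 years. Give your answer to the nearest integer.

326200 mussels

A = (K − N₀)/N₀ = (859000 − 17200)/17200 = 48.942.
N(t) = K/(1 + A·e^(−rt)) = 859000/(1 + 48.942×e^(−0.85×4)).
e^(−3.4) = 0.033373; denominator = 1 + 48.942×0.033373 = 2.6333.
N = 859000/2.6333 = 326200.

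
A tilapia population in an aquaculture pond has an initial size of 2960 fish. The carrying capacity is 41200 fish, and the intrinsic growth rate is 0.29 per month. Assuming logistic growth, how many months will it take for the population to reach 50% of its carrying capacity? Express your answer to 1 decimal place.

8.8 months

A = (K − N₀)/N₀ = (41200 − 2960)/2960 = 12.919.
Solve 41200/(1 + 12.919·e^(−0.29t)) = 20600: 1 + 12.919·e^(−0.29t) = 2, so e^(−0.29t) = 0.0774059.
−0.29·t = ln(0.0774059) = -2.5587, so t = 2.5587/0.29 = 8.8231.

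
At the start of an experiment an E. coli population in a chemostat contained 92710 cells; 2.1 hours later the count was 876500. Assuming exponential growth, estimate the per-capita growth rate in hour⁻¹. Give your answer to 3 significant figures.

From N(t) = N₀·e^(rt): e^(r·2.1) = 876500/92710 = 9.4542.
r·2.1 = ln(9.4542) = 2.2465, so r = 2.2465/2.1 = 1.0697.

1.07 per hour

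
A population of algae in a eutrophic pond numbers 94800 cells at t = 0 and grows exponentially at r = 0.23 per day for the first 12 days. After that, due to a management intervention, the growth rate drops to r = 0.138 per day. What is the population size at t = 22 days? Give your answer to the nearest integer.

Phase 1: N(12) = 94800·e^(0.23×12) = 94800·e^2.76 = 1.497825×10^6.
Phase 2 runs for 22 − 12 = 10 days at r = 0.138.
N(22) = 1.497825×10^6·e^(0.138×10) = 1.497825×10^6·e^1.38 = 5.953707×10^6.

5953707 cells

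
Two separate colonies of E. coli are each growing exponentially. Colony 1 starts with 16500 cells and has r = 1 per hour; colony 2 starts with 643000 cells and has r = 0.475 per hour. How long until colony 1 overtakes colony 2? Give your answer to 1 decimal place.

7.0 hours

Set 16500·e^(1t) = 643000·e^(0.475t).
e^((1 − 0.475)t) = 643000/16500 → e^(0.525·t) = 38.97.
0.525·t = ln(38.97) = 3.6628, so t = 3.6628/0.525 = 6.9767.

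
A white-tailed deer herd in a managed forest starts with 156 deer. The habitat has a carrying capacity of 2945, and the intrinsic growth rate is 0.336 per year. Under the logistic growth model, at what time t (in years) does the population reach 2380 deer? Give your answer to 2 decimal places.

A = (K − N₀)/N₀ = (2945 − 156)/156 = 17.878.
Solve 2945/(1 + 17.878·e^(−0.336t)) = 2380: 1 + 17.878·e^(−0.336t) = 1.2374, so e^(−0.336t) = 0.0132785.
−0.336·t = ln(0.0132785) = -4.3216, so t = 4.3216/0.336 = 12.862.

12.86 years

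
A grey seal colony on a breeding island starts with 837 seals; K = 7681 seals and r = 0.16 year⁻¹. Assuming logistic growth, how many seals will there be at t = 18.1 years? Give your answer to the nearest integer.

A = (K − N₀)/N₀ = (7681 − 837)/837 = 8.1768.
N(t) = K/(1 + A·e^(−rt)) = 7681/(1 + 8.1768×e^(−0.16×18.1)).
e^(−2.896) = 0.055244; denominator = 1 + 8.1768×0.055244 = 1.4517.
N = 7681/1.4517 = 5290.97.

5291 seals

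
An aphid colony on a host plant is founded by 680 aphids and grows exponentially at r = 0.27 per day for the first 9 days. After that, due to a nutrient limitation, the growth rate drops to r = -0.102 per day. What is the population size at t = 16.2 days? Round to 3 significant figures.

3710 aphids

Phase 1: N(9) = 680·e^(0.27×9) = 680·e^2.43 = 7724.04.
Phase 2 runs for 16.2 − 9 = 7.2 days at r = -0.102.
N(16.2) = 7724.04·e^(-0.102×7.2) = 7724.04·e^-0.7344 = 3705.94.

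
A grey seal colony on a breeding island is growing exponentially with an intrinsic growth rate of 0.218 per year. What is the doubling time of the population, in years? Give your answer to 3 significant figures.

3.18 years

Doubling time t_d = ln(2)/r = 0.6931/0.218 = 3.1796.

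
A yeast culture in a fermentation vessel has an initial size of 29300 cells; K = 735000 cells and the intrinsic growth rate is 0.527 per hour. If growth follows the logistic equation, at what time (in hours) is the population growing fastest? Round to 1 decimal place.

Logistic growth is fastest at N = K/2 = 367500.
A = (K − N₀)/N₀ = 24.085. Set K/(1 + A·e^(−rt)) = K/2 → A·e^(−rt) = 1.
e^(−0.527t) = 1/24.085 = 0.0415191, so t = ln(24.085)/0.527 = 3.1816/0.527 = 6.0372.

6.0 hours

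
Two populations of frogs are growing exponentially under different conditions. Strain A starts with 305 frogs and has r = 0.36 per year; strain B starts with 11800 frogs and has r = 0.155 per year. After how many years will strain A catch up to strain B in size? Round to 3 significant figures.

Set 305·e^(0.36t) = 11800·e^(0.155t).
e^((0.36 − 0.155)t) = 11800/305 → e^(0.205·t) = 38.689.
0.205·t = ln(38.689) = 3.6555, so t = 3.6555/0.205 = 17.832.

17.8 years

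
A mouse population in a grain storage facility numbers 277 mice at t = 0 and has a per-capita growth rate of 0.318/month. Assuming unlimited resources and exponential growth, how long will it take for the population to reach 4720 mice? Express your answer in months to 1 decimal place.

Set N₀·e^(rt) = 4720: e^(0.318·t) = 4720/277 = 17.04.
0.318·t = ln(17.04) = 2.8355, so t = 2.8355/0.318 = 8.9168.

8.9 months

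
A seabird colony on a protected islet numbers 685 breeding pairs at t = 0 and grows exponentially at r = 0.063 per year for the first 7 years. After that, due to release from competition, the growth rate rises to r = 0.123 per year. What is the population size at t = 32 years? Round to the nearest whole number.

Phase 1: N(7) = 685·e^(0.063×7) = 685·e^0.441 = 1064.67.
Phase 2 runs for 32 − 7 = 25 years at r = 0.123.
N(32) = 1064.67·e^(0.123×25) = 1064.67·e^3.075 = 23049.9.

23050 breeding pairs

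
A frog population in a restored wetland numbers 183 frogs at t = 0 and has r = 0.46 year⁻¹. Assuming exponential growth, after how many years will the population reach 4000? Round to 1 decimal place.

6.7 years

Set N₀·e^(rt) = 4000: e^(0.46·t) = 4000/183 = 21.858.
0.46·t = ln(21.858) = 3.0846, so t = 3.0846/0.46 = 6.7056.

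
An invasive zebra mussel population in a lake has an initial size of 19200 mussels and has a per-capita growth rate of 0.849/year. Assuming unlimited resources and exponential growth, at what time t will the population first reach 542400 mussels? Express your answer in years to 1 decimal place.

Set N₀·e^(rt) = 542400: e^(0.849·t) = 542400/19200 = 28.25.
0.849·t = ln(28.25) = 3.3411, so t = 3.3411/0.849 = 3.9353.

3.9 years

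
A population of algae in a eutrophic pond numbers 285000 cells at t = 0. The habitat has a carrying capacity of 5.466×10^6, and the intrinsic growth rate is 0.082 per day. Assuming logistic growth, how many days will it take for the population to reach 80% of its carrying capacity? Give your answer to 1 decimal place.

A = (K − N₀)/N₀ = (5.466×10^6 − 285000)/285000 = 18.179.
Solve 5.466×10^6/(1 + 18.179·e^(−0.082t)) = 4.3728×10^6: 1 + 18.179·e^(−0.082t) = 1.25, so e^(−0.082t) = 0.0137522.
−0.082·t = ln(0.0137522) = -4.2866, so t = 4.2866/0.082 = 52.275.

52.3 days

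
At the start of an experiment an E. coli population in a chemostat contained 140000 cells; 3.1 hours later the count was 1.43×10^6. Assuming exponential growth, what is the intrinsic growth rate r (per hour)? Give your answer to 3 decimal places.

From N(t) = N₀·e^(rt): e^(r·3.1) = 1.43×10^6/140000 = 10.214.
r·3.1 = ln(10.214) = 2.3238, so r = 2.3238/3.1 = 0.74961.

0.750 per hour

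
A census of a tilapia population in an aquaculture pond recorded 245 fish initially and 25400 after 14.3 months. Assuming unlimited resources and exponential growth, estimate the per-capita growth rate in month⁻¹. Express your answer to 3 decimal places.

From N(t) = N₀·e^(rt): e^(r·14.3) = 25400/245 = 103.67.
r·14.3 = ln(103.67) = 4.6412, so r = 4.6412/14.3 = 0.32456.

0.325 per month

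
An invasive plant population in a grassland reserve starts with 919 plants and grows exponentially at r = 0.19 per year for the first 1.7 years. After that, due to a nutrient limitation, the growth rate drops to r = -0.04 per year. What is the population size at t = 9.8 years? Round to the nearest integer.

Phase 1: N(1.7) = 919·e^(0.19×1.7) = 919·e^0.323 = 1269.38.
Phase 2 runs for 9.8 − 1.7 = 8.1 years at r = -0.04.
N(9.8) = 1269.38·e^(-0.04×8.1) = 1269.38·e^-0.324 = 918.081.

918 plants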